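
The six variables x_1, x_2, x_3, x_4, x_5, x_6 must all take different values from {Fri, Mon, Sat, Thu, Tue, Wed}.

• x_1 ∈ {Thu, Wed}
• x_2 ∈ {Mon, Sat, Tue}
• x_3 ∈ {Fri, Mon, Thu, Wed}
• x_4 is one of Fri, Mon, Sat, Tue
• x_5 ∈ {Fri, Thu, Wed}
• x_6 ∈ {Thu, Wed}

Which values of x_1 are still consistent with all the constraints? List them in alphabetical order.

Thu, Wed

The 2 variables x_1 and x_6 are confined to {Thu, Wed}, which locks those values in; drop them from x_3, x_5.
x_5 has just one choice, so x_5 = Fri. So x_3, x_4 can't be Fri.
x_3 has just one choice, so x_3 = Mon. Strike Mon from x_2, x_4.
No further eliminations apply; x_1 can still be any of Thu, Wed.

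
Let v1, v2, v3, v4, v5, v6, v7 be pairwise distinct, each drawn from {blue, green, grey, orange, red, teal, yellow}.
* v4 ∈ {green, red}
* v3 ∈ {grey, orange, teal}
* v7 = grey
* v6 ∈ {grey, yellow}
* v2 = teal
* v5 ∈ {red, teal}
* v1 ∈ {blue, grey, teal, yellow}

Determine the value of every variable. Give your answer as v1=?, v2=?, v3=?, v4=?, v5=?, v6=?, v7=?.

v2 must be teal (only option left). Remove teal from v1, v3, v5.
v5's domain is down to {red}, so v5 = red. So v4 can't be red.
That leaves v7 = grey. Strike grey from v1, v3, v6.
v3 must be orange (only option left).
v4 has just one choice, so v4 = green.
That leaves v6 = yellow. Strike yellow from v1.
v1 has just one choice, so v1 = blue.

v1=blue, v2=teal, v3=orange, v4=green, v5=red, v6=yellow, v7=grey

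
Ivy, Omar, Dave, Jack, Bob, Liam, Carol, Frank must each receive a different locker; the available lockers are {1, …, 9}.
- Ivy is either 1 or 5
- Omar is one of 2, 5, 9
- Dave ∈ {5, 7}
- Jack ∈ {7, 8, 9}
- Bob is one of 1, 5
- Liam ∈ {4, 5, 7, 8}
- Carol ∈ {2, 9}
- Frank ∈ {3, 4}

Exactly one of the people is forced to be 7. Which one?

The 8 variables draw from only 8 values {1, 2, 3, 4, 5, 7, 8, 9}, so each is used; only Frank can be 3, hence Frank = 3.
The 7 still-open variables draw from only 7 values {1, 2, 4, 5, 7, 8, 9}, so each is used; only Liam can be 4, hence Liam = 4.
The 6 still-open variables together cover exactly {1, 2, 5, 7, 8, 9} — 6 values for 6 variables — and 8 appears only in Jack's list, so Jack = 8.
The 5 still-open variables draw from only 5 values {1, 2, 5, 7, 9}, so each is used; only Dave can be 7, hence Dave = 7.

Dave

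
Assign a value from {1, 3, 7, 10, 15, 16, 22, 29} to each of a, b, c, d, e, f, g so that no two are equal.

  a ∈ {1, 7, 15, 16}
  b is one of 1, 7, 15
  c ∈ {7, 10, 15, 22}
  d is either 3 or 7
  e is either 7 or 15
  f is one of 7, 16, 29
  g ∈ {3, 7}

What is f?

29

d and g share exactly the 2 values {3, 7}; by pigeonhole those values go to them, so strike 3, 7 from a, b, c, e, f.
e must be 15 (only option left). Eliminate 15 elsewhere: a, b, c.
b has just one choice, so b = 1. Remove 1 from a.
a must be 16 (only option left). Remove 16 from f.
So f = 29.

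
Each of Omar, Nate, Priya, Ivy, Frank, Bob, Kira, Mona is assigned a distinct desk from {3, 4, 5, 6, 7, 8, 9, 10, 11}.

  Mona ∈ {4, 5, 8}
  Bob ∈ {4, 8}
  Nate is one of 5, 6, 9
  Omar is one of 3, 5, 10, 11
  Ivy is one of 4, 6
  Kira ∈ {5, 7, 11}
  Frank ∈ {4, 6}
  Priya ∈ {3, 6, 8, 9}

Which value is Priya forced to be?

Ivy and Frank share exactly the 2 values {4, 6}; by pigeonhole those values go to them, so strike 4, 6 from Nate, Priya, Bob, Mona.
That leaves Bob = 8. Strike 8 from Priya, Mona.
Mona has just one choice, so Mona = 5. Strike 5 from Omar, Nate, Kira.
Nate's domain is down to {9}, so Nate = 9. Strike 9 from Priya.
So Priya = 3.

3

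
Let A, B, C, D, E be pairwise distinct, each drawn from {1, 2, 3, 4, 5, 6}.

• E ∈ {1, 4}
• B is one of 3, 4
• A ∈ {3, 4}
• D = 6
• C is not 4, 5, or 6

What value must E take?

1

D must be 6 (only option left).
The 4 still-open variables draw from only 4 values {1, 2, 3, 4}, so each is used; only C can be 2, hence C = 2.
The 3 still-open variables together cover exactly {1, 3, 4} — 3 values for 3 variables — and 1 appears only in E's list, so E = 1.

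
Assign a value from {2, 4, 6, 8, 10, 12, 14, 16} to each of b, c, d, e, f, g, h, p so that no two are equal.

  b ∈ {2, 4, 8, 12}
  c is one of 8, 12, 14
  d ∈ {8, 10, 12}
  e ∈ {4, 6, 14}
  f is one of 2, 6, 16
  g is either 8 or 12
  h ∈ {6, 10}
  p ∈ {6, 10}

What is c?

Among the 8 variables, 16 fits only f (and all 8 values in {2, 4, 6, 8, 10, 12, 14, 16} must be used), so f = 16.
Among the 7 still-open variables, 2 fits only b (and all 7 values in {2, 4, 6, 8, 10, 12, 14} must be used), so b = 2.
Among the 6 still-open variables, 4 fits only e (and all 6 values in {4, 6, 8, 10, 12, 14} must be used), so e = 4.
Among the 5 still-open variables, 14 fits only c (and all 5 values in {6, 8, 10, 12, 14} must be used), so c = 14.

14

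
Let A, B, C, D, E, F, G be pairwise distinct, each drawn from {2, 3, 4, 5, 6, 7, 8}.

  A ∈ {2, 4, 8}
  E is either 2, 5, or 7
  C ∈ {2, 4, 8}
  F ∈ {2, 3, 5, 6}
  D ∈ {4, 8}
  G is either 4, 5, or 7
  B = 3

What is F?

B has just one choice, so B = 3. Remove 3 from F.
The 6 still-open variables together cover exactly {2, 4, 5, 6, 7, 8} — 6 values for 6 variables — and 6 appears only in F's list, so F = 6.

6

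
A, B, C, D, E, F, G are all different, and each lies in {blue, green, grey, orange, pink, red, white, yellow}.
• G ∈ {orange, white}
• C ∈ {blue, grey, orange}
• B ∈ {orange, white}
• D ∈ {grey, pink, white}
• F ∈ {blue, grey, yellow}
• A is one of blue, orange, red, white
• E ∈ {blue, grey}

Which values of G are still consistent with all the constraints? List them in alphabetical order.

The 7 variables draw from only 7 values {blue, grey, orange, pink, red, white, yellow}, so each is used; only D can be pink, hence D = pink.
The 6 still-open variables draw from only 6 values {blue, grey, orange, red, white, yellow}, so each is used; only A can be red, hence A = red.
The 5 still-open variables draw from only 5 values {blue, grey, orange, white, yellow}, so each is used; only F can be yellow, hence F = yellow.
B and G between them cover only {orange, white} — a naked pair. Remove those values from C.
No further eliminations apply; G can still be any of orange, white.

orange, white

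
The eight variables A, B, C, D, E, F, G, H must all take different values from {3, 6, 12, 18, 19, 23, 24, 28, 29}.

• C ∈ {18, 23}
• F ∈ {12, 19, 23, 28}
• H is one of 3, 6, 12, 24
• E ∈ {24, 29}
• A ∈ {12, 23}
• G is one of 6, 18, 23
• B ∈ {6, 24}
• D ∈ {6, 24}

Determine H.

B and D share exactly the 2 values {6, 24}; by pigeonhole those values go to them, so strike 6, 24 from E, G, H.
That leaves E = 29.
C and G between them cover only {18, 23} — a naked pair. Remove those values from A, F.
A has just one choice, so A = 12. So F, H can't be 12.
So H = 3.

3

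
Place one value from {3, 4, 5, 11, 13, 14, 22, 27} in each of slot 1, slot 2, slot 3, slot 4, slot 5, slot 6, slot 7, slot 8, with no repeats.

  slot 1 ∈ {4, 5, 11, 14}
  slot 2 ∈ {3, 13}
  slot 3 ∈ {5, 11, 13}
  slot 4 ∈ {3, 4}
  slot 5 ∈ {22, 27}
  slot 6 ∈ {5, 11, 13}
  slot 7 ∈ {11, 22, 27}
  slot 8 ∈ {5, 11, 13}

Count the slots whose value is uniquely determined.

Among the 8 variables, 14 fits only slot 1 (and all 8 values in {3, 4, 5, 11, 13, 14, 22, 27} must be used), so slot 1 = 14.
The 7 still-open variables draw from only 7 values {3, 4, 5, 11, 13, 22, 27}, so each is used; only slot 4 can be 4, hence slot 4 = 4.
The 6 still-open variables draw from only 6 values {3, 5, 11, 13, 22, 27}, so each is used; only slot 2 can be 3, hence slot 2 = 3.
slot 3, slot 6, slot 8 between them cover only {5, 11, 13} — a naked triple. Remove those values from slot 7.
Determined: slot 1=14, slot 2=3, slot 4=4. The other slots each still have more than one consistent value. That makes 3.

3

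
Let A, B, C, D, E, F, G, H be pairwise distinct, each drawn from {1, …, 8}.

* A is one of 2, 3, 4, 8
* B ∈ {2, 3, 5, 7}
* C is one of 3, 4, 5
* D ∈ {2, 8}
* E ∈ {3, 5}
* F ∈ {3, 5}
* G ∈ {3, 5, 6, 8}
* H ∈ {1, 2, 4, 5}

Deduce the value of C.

4

The 8 variables together cover exactly {1, 2, 3, 4, 5, 6, 7, 8} — 8 values for 8 variables — and 1 appears only in H's list, so H = 1.
Among the 7 still-open variables, 6 fits only G (and all 7 values in {2, 3, 4, 5, 6, 7, 8} must be used), so G = 6.
The 6 still-open variables draw from only 6 values {2, 3, 4, 5, 7, 8}, so each is used; only B can be 7, hence B = 7.
The 2 variables E and F are confined to {3, 5}, which locks those values in; drop them from A, C.
So C = 4.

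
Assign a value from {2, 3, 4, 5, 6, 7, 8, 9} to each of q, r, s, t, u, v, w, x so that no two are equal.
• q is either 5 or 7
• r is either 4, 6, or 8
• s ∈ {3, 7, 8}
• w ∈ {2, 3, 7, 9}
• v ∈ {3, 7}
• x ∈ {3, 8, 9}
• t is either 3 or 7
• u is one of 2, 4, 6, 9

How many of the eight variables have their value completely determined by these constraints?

4

The 8 variables together cover exactly {2, 3, 4, 5, 6, 7, 8, 9} — 8 values for 8 variables — and 5 appears only in q's list, so q = 5.
The 2 variables t and v are confined to {3, 7}, which locks those values in; drop them from s, w, x.
s must be 8 (only option left). Strike 8 from r, x.
x has just one choice, so x = 9. So u, w can't be 9.
That leaves w = 2. So u can't be 2.
Determined: q=5, s=8, w=2, x=9. The other variables each still have more than one consistent value. That makes 4.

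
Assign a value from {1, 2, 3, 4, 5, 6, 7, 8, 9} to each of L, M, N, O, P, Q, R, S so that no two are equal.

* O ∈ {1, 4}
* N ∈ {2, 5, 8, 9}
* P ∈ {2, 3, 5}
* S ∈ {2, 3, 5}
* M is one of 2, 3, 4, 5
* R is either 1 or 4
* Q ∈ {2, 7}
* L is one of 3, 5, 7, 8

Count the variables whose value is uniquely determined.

3

Among the 8 variables, 9 fits only N (and all 8 values in {1, 2, 3, 4, 5, 7, 8, 9} must be used), so N = 9.
The 7 still-open variables together cover exactly {1, 2, 3, 4, 5, 7, 8} — 7 values for 7 variables — and 8 appears only in L's list, so L = 8.
The 6 still-open variables together cover exactly {1, 2, 3, 4, 5, 7} — 6 values for 6 variables — and 7 appears only in Q's list, so Q = 7.
O and R between them cover only {1, 4} — a naked pair. Remove those values from M.
Determined: L=8, N=9, Q=7. The other variables each still have more than one consistent value. That makes 3.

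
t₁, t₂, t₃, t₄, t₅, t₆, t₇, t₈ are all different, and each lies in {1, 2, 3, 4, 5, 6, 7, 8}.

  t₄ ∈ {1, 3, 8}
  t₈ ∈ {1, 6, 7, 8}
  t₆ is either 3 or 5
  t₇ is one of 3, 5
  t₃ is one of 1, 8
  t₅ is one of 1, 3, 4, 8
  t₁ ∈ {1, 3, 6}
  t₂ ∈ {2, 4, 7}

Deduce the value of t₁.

6

The 8 variables draw from only 8 values {1, 2, 3, 4, 5, 6, 7, 8}, so each is used; only t₂ can be 2, hence t₂ = 2.
The 7 still-open variables together cover exactly {1, 3, 4, 5, 6, 7, 8} — 7 values for 7 variables — and 4 appears only in t₅'s list, so t₅ = 4.
The 6 still-open variables together cover exactly {1, 3, 5, 6, 7, 8} — 6 values for 6 variables — and 7 appears only in t₈'s list, so t₈ = 7.
The 5 still-open variables together cover exactly {1, 3, 5, 6, 8} — 5 values for 5 variables — and 6 appears only in t₁'s list, so t₁ = 6.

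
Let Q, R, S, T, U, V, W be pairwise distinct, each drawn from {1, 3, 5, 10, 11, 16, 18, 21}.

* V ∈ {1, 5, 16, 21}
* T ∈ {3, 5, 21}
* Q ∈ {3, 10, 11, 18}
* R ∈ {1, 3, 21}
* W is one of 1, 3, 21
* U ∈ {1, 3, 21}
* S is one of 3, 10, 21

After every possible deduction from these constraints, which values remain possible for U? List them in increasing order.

1, 3, 21

R, U, W between them cover only {1, 3, 21} — a naked triple. Remove those values from Q, S, T, V.
S must be 10 (only option left). Eliminate 10 elsewhere: Q.
That leaves T = 5. Strike 5 from V.
That leaves V = 16.
No further eliminations apply; U can still be any of 1, 3, 21.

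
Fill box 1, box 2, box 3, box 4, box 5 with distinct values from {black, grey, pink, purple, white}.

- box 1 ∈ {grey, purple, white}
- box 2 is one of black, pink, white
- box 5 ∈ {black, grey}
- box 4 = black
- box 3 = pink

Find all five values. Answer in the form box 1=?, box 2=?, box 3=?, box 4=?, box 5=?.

box 3's domain is down to {pink}, so box 3 = pink. Eliminate pink elsewhere: box 2.
That leaves box 4 = black. Eliminate black elsewhere: box 2, box 5.
That leaves box 5 = grey. Strike grey from box 1.
box 2 must be white (only option left). Strike white from box 1.
That leaves box 1 = purple.

box 1=purple, box 2=white, box 3=pink, box 4=black, box 5=grey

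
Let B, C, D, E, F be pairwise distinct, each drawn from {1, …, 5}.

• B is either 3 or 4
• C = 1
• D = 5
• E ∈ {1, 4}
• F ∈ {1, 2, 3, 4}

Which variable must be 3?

B

C has just one choice, so C = 1. Eliminate 1 elsewhere: E, F.
D must be 5 (only option left).
E's domain is down to {4}, so E = 4. Eliminate 4 elsewhere: B, F.
So 3 goes to B.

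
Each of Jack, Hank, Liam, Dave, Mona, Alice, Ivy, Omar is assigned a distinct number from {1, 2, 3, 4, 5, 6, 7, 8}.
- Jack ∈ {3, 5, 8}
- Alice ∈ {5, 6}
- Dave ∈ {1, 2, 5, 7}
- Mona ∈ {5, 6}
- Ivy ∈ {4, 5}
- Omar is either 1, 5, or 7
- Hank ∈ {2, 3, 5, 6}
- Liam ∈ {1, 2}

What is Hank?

3

The 8 variables together cover exactly {1, 2, 3, 4, 5, 6, 7, 8} — 8 values for 8 variables — and 4 appears only in Ivy's list, so Ivy = 4.
The 7 still-open variables together cover exactly {1, 2, 3, 5, 6, 7, 8} — 7 values for 7 variables — and 8 appears only in Jack's list, so Jack = 8.
Among the 6 still-open variables, 3 fits only Hank (and all 6 values in {1, 2, 3, 5, 6, 7} must be used), so Hank = 3.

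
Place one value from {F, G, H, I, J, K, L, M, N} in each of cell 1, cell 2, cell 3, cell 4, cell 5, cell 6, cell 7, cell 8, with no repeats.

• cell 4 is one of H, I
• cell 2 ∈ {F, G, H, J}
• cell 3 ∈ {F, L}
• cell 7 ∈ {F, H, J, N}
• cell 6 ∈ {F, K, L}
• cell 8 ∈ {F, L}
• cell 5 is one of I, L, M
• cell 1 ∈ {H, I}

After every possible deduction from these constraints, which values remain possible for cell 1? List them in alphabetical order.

The 2 variables cell 1 and cell 4 are confined to {H, I}, which locks those values in; drop them from cell 2, cell 5, cell 7.
cell 3 and cell 8 between them cover only {F, L} — a naked pair. Remove those values from cell 2, cell 5, cell 6, cell 7.
cell 5 must be M (only option left).
cell 6's domain is down to {K}, so cell 6 = K.
No further eliminations apply; cell 1 can still be any of H, I.

H, I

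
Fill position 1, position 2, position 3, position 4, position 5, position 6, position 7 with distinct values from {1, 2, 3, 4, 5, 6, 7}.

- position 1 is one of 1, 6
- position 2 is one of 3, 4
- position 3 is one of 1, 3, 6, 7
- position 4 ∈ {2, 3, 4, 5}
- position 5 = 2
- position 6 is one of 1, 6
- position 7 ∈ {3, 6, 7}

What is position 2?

4

position 5 must be 2 (only option left). Eliminate 2 elsewhere: position 4.
The 6 still-open variables draw from only 6 values {1, 3, 4, 5, 6, 7}, so each is used; only position 4 can be 5, hence position 4 = 5.
The 5 still-open variables draw from only 5 values {1, 3, 4, 6, 7}, so each is used; only position 2 can be 4, hence position 2 = 4.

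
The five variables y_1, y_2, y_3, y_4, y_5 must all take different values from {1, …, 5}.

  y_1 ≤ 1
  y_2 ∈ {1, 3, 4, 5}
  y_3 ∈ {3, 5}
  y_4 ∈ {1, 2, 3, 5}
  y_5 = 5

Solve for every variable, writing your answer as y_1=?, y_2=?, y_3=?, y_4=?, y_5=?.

y_1's domain is down to {1}, so y_1 = 1. So y_2, y_4 can't be 1.
y_5 has just one choice, so y_5 = 5. So y_2, y_3, y_4 can't be 5.
That leaves y_3 = 3. Eliminate 3 elsewhere: y_2, y_4.
y_4 must be 2 (only option left).
That leaves y_2 = 4.

y_1=1, y_2=4, y_3=3, y_4=2, y_5=5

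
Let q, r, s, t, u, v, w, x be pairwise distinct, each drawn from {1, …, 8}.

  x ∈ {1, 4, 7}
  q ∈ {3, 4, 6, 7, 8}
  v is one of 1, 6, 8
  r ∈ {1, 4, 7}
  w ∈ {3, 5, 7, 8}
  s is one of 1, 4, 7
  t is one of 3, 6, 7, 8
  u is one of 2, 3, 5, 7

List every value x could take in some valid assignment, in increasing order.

Among the 8 variables, 2 fits only u (and all 8 values in {1, 2, 3, 4, 5, 6, 7, 8} must be used), so u = 2.
The 7 still-open variables together cover exactly {1, 3, 4, 5, 6, 7, 8} — 7 values for 7 variables — and 5 appears only in w's list, so w = 5.
r, s, x between them cover only {1, 4, 7} — a naked triple. Remove those values from q, t, v.
No further eliminations apply; x can still be any of 1, 4, 7.

1, 4, 7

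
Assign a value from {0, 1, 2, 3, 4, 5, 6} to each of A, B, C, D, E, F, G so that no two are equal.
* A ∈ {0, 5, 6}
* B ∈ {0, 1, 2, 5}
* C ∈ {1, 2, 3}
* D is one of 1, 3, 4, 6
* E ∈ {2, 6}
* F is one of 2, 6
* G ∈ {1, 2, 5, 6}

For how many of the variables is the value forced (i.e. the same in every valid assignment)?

Among the 7 variables, 4 fits only D (and all 7 values in {0, 1, 2, 3, 4, 5, 6} must be used), so D = 4.
Among the 6 still-open variables, 3 fits only C (and all 6 values in {0, 1, 2, 3, 5, 6} must be used), so C = 3.
E and F between them cover only {2, 6} — a naked pair. Remove those values from A, B, G.
Determined: C=3, D=4. The other variables each still have more than one consistent value. That makes 2.

2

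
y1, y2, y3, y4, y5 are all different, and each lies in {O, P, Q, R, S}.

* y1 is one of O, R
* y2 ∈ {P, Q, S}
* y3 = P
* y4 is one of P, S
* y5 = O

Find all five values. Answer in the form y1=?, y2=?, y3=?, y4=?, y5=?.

y1=R, y2=Q, y3=P, y4=S, y5=O

y3 has just one choice, so y3 = P. Strike P from y2, y4.
y4 must be S (only option left). Eliminate S elsewhere: y2.
y5 must be O (only option left). Remove O from y1.
y1 must be R (only option left).
That leaves y2 = Q.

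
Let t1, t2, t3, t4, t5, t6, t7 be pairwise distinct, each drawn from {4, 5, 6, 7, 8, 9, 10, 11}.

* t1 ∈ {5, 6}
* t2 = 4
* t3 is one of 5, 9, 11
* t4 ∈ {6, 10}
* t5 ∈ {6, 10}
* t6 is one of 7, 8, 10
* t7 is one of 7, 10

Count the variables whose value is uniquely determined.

t2 has just one choice, so t2 = 4.
t4 and t5 between them cover only {6, 10} — a naked pair. Remove those values from t1, t6, t7.
That leaves t1 = 5. Strike 5 from t3.
t7 must be 7 (only option left). So t6 can't be 7.
t6 must be 8 (only option left).
Determined: t1=5, t2=4, t6=8, t7=7. The other variables each still have more than one consistent value. That makes 4.

4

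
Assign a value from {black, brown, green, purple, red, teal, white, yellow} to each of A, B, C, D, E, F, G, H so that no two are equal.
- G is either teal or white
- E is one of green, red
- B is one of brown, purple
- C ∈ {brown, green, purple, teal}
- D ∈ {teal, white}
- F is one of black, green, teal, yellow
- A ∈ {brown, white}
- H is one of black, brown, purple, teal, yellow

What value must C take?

The 8 variables draw from only 8 values {black, brown, green, purple, red, teal, white, yellow}, so each is used; only E can be red, hence E = red.
The 2 variables D and G are confined to {teal, white}, which locks those values in; drop them from A, C, F, H.
A's domain is down to {brown}, so A = brown. Remove brown from B, C, H.
B's domain is down to {purple}, so B = purple. So C, H can't be purple.
So C = green.

green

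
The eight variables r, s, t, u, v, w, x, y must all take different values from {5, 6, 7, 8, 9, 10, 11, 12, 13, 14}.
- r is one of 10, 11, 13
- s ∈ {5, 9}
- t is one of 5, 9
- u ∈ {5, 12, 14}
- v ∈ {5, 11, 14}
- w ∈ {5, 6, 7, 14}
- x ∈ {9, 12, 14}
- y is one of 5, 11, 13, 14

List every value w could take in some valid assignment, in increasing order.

s and t share exactly the 2 values {5, 9}; by pigeonhole those values go to them, so strike 5, 9 from u, v, w, x, y.
u and x share exactly the 2 values {12, 14}; by pigeonhole those values go to them, so strike 12, 14 from v, w, y.
v's domain is down to {11}, so v = 11. Remove 11 from r, y.
That leaves y = 13. Strike 13 from r.
r has just one choice, so r = 10.
No further eliminations apply; w can still be any of 6, 7.

6, 7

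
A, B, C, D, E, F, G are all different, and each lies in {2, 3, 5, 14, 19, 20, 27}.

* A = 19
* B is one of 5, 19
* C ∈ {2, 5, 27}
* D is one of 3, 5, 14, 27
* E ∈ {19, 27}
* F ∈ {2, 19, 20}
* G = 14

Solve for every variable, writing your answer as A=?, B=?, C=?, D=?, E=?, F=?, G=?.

A has just one choice, so A = 19. So B, E, F can't be 19.
B has just one choice, so B = 5. Remove 5 from C, D.
E must be 27 (only option left). So C, D can't be 27.
That leaves G = 14. Strike 14 from D.
That leaves C = 2. Strike 2 from F.
D must be 3 (only option left).
F's domain is down to {20}, so F = 20.

A=19, B=5, C=2, D=3, E=27, F=20, G=14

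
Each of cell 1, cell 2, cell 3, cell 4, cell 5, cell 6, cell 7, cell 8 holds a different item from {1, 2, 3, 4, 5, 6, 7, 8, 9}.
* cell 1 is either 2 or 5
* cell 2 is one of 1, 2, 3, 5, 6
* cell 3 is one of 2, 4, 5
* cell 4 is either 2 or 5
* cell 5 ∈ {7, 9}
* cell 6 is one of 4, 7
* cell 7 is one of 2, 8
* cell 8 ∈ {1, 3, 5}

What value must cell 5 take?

The 2 variables cell 1 and cell 4 are confined to {2, 5}, which locks those values in; drop them from cell 2, cell 3, cell 7, cell 8.
cell 3's domain is down to {4}, so cell 3 = 4. Remove 4 from cell 6.
That leaves cell 6 = 7. Remove 7 from cell 5.
So cell 5 = 9.

9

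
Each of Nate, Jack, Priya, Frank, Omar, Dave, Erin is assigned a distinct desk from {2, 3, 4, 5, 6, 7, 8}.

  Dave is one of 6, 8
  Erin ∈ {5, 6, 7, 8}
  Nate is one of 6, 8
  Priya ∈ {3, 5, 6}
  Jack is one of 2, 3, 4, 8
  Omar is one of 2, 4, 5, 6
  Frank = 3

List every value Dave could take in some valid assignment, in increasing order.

6, 8

Frank must be 3 (only option left). Remove 3 from Jack, Priya.
The 6 still-open variables draw from only 6 values {2, 4, 5, 6, 7, 8}, so each is used; only Erin can be 7, hence Erin = 7.
Nate and Dave share exactly the 2 values {6, 8}; by pigeonhole those values go to them, so strike 6, 8 from Jack, Priya, Omar.
Priya's domain is down to {5}, so Priya = 5. Eliminate 5 elsewhere: Omar.
No further eliminations apply; Dave can still be any of 6, 8.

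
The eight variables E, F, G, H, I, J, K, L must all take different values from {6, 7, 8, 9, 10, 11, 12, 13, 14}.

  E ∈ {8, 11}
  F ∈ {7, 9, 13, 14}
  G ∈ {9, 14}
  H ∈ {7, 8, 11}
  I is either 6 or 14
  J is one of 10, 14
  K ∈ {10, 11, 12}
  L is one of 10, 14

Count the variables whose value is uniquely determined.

J and L between them cover only {10, 14} — a naked pair. Remove those values from F, G, I, K.
That leaves G = 9. Strike 9 from F.
I's domain is down to {6}, so I = 6.
Determined: G=9, I=6. The other variables each still have more than one consistent value. That makes 2.

2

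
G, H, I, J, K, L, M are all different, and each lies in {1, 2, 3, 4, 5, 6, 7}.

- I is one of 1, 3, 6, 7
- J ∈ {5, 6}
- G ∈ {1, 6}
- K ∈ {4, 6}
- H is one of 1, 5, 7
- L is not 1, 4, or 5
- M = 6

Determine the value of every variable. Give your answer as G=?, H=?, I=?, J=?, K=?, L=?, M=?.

G=1, H=7, I=3, J=5, K=4, L=2, M=6

M has just one choice, so M = 6. Strike 6 from G, I, J, K, L.
G has just one choice, so G = 1. So H, I can't be 1.
That leaves J = 5. Strike 5 from H.
K has just one choice, so K = 4.
H must be 7 (only option left). Eliminate 7 elsewhere: I, L.
I must be 3 (only option left). Strike 3 from L.
L's domain is down to {2}, so L = 2.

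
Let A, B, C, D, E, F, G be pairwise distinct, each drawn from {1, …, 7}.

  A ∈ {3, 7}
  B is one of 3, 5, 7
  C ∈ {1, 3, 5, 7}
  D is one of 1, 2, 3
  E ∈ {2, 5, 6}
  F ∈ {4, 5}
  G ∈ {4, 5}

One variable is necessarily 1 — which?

Among the 7 variables, 6 fits only E (and all 7 values in {1, 2, 3, 4, 5, 6, 7} must be used), so E = 6.
The 6 still-open variables draw from only 6 values {1, 2, 3, 4, 5, 7}, so each is used; only D can be 2, hence D = 2.
The 5 still-open variables draw from only 5 values {1, 3, 4, 5, 7}, so each is used; only C can be 1, hence C = 1.

C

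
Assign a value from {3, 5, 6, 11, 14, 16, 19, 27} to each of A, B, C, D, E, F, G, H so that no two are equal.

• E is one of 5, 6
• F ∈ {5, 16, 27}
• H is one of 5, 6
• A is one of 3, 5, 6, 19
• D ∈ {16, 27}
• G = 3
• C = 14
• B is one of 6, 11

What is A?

19

C's domain is down to {14}, so C = 14.
That leaves G = 3. Strike 3 from A.
The 6 still-open variables draw from only 6 values {5, 6, 11, 16, 19, 27}, so each is used; only B can be 11, hence B = 11.
Among the 5 still-open variables, 19 fits only A (and all 5 values in {5, 6, 16, 19, 27} must be used), so A = 19.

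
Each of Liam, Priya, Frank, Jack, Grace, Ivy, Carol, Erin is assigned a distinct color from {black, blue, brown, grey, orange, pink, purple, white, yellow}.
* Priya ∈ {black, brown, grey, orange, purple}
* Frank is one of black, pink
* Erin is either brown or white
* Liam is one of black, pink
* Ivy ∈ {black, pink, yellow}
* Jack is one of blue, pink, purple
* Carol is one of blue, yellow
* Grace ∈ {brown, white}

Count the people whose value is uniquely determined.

3

Liam and Frank share exactly the 2 values {black, pink}; by pigeonhole those values go to them, so strike black, pink from Priya, Jack, Ivy.
Ivy must be yellow (only option left). Remove yellow from Carol.
Carol has just one choice, so Carol = blue. Remove blue from Jack.
Jack must be purple (only option left). Eliminate purple elsewhere: Priya.
Grace and Erin share exactly the 2 values {brown, white}; by pigeonhole those values go to them, so strike brown, white from Priya.
Determined: Jack=purple, Ivy=yellow, Carol=blue. The other people each still have more than one consistent value. That makes 3.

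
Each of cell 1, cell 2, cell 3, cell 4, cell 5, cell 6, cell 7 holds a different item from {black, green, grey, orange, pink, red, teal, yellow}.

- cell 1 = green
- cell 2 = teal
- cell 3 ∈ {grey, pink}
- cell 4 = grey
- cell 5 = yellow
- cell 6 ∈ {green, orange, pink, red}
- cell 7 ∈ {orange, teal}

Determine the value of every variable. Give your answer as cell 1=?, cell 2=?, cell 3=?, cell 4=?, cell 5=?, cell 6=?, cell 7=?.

cell 1's domain is down to {green}, so cell 1 = green. Eliminate green elsewhere: cell 6.
cell 2 has just one choice, so cell 2 = teal. So cell 7 can't be teal.
That leaves cell 4 = grey. Remove grey from cell 3.
cell 5 must be yellow (only option left).
cell 7 must be orange (only option left). So cell 6 can't be orange.
cell 3 must be pink (only option left). Eliminate pink elsewhere: cell 6.
cell 6 must be red (only option left).

cell 1=green, cell 2=teal, cell 3=pink, cell 4=grey, cell 5=yellow, cell 6=red, cell 7=orange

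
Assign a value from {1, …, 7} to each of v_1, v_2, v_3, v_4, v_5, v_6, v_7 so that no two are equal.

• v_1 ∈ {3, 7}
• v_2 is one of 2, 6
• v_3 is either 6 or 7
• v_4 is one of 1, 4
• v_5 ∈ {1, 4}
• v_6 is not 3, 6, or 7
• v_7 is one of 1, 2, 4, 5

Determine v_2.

Among the 7 variables, 3 fits only v_1 (and all 7 values in {1, 2, 3, 4, 5, 6, 7} must be used), so v_1 = 3.
Among the 6 still-open variables, 7 fits only v_3 (and all 6 values in {1, 2, 4, 5, 6, 7} must be used), so v_3 = 7.
The 5 still-open variables draw from only 5 values {1, 2, 4, 5, 6}, so each is used; only v_2 can be 6, hence v_2 = 6.

6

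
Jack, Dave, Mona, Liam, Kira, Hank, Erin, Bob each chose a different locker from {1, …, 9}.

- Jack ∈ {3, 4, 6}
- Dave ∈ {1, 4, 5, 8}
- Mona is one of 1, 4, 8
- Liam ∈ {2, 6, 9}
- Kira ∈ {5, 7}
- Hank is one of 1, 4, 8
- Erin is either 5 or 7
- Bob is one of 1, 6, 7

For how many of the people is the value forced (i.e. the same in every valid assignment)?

Kira and Erin between them cover only {5, 7} — a naked pair. Remove those values from Dave, Bob.
The 3 variables Dave, Mona, Hank are confined to {1, 4, 8}, which locks those values in; drop them from Jack, Bob.
Bob must be 6 (only option left). So Jack, Liam can't be 6.
Jack has just one choice, so Jack = 3.
Determined: Jack=3, Bob=6. The other people each still have more than one consistent value. That makes 2.

2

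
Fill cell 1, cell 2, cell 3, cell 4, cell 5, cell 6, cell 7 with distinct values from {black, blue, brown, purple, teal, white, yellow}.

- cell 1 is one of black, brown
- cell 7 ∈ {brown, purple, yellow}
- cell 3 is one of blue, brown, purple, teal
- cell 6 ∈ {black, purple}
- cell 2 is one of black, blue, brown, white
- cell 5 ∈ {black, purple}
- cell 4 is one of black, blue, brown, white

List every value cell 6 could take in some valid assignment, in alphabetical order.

black, purple

The 7 variables draw from only 7 values {black, blue, brown, purple, teal, white, yellow}, so each is used; only cell 3 can be teal, hence cell 3 = teal.
The 6 still-open variables draw from only 6 values {black, blue, brown, purple, white, yellow}, so each is used; only cell 7 can be yellow, hence cell 7 = yellow.
The 2 variables cell 5 and cell 6 are confined to {black, purple}, which locks those values in; drop them from cell 1, cell 2, cell 4.
cell 1 must be brown (only option left). So cell 2, cell 4 can't be brown.
No further eliminations apply; cell 6 can still be any of black, purple.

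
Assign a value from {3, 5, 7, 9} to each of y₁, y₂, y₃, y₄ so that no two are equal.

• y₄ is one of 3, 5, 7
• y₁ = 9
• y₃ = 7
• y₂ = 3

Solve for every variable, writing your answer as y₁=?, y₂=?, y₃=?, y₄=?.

y₁ must be 9 (only option left).
That leaves y₂ = 3. Strike 3 from y₄.
That leaves y₃ = 7. So y₄ can't be 7.
y₄'s domain is down to {5}, so y₄ = 5.

y₁=9, y₂=3, y₃=7, y₄=5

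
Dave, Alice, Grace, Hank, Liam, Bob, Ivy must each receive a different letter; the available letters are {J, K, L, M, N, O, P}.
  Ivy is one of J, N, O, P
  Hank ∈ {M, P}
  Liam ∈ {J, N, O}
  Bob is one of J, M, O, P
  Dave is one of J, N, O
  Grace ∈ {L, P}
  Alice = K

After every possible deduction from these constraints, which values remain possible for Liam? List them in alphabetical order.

J, N, O

Alice has just one choice, so Alice = K.
The 6 still-open variables together cover exactly {J, L, M, N, O, P} — 6 values for 6 variables — and L appears only in Grace's list, so Grace = L.
No further eliminations apply; Liam can still be any of J, N, O.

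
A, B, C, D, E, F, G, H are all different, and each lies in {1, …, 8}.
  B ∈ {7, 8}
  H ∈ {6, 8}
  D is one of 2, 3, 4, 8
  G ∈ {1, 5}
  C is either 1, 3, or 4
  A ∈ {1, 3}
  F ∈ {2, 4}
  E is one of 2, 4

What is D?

8

The 8 variables draw from only 8 values {1, 2, 3, 4, 5, 6, 7, 8}, so each is used; only G can be 5, hence G = 5.
The 7 still-open variables draw from only 7 values {1, 2, 3, 4, 6, 7, 8}, so each is used; only H can be 6, hence H = 6.
The 6 still-open variables draw from only 6 values {1, 2, 3, 4, 7, 8}, so each is used; only B can be 7, hence B = 7.
The 5 still-open variables together cover exactly {1, 2, 3, 4, 8} — 5 values for 5 variables — and 8 appears only in D's list, so D = 8.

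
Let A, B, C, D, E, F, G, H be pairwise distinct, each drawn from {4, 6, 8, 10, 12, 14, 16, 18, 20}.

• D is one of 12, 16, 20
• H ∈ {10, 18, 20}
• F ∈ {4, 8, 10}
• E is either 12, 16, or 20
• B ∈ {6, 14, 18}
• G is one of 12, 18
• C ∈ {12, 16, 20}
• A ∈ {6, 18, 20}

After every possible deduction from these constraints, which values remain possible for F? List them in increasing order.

C, D, E between them cover only {12, 16, 20} — a naked triple. Remove those values from A, G, H.
G has just one choice, so G = 18. So A, B, H can't be 18.
H must be 10 (only option left). Strike 10 from F.
A has just one choice, so A = 6. Remove 6 from B.
That leaves B = 14.
No further eliminations apply; F can still be any of 4, 8.

4, 8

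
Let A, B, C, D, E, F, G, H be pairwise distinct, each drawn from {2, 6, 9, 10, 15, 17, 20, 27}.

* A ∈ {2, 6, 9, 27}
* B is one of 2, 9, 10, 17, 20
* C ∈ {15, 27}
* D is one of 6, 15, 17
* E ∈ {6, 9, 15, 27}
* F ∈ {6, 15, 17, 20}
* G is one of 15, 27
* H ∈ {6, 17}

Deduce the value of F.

20

Among the 8 variables, 10 fits only B (and all 8 values in {2, 6, 9, 10, 15, 17, 20, 27} must be used), so B = 10.
The 7 still-open variables together cover exactly {2, 6, 9, 15, 17, 20, 27} — 7 values for 7 variables — and 2 appears only in A's list, so A = 2.
Among the 6 still-open variables, 9 fits only E (and all 6 values in {6, 9, 15, 17, 20, 27} must be used), so E = 9.
The 5 still-open variables together cover exactly {6, 15, 17, 20, 27} — 5 values for 5 variables — and 20 appears only in F's list, so F = 20.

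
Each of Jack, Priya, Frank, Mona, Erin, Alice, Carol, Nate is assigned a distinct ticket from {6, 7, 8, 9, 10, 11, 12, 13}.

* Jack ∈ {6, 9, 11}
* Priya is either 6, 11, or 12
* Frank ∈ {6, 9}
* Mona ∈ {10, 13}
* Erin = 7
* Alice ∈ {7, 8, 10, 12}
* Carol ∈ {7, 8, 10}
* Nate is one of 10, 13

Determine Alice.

Erin must be 7 (only option left). Eliminate 7 elsewhere: Alice, Carol.
Mona and Nate between them cover only {10, 13} — a naked pair. Remove those values from Alice, Carol.
Carol has just one choice, so Carol = 8. Strike 8 from Alice.
So Alice = 12.

12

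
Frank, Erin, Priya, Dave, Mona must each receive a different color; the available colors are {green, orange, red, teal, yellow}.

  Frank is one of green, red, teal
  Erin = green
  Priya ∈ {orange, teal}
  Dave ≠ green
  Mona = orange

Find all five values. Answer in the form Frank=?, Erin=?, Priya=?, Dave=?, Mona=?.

Erin must be green (only option left). Eliminate green elsewhere: Frank.
Mona must be orange (only option left). Strike orange from Priya, Dave.
Priya's domain is down to {teal}, so Priya = teal. Eliminate teal elsewhere: Frank, Dave.
Frank has just one choice, so Frank = red. Eliminate red elsewhere: Dave.
That leaves Dave = yellow.

Frank=red, Erin=green, Priya=teal, Dave=yellow, Mona=orange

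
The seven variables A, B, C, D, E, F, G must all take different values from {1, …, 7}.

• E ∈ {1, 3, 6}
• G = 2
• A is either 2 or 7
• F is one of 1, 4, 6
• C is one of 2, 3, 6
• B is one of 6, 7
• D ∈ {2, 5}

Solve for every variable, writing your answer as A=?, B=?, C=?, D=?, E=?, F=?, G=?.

A=7, B=6, C=3, D=5, E=1, F=4, G=2

G's domain is down to {2}, so G = 2. Eliminate 2 elsewhere: A, C, D.
A's domain is down to {7}, so A = 7. So B can't be 7.
B must be 6 (only option left). So C, E, F can't be 6.
C's domain is down to {3}, so C = 3. Strike 3 from E.
D must be 5 (only option left).
E has just one choice, so E = 1. Strike 1 from F.
F has just one choice, so F = 4.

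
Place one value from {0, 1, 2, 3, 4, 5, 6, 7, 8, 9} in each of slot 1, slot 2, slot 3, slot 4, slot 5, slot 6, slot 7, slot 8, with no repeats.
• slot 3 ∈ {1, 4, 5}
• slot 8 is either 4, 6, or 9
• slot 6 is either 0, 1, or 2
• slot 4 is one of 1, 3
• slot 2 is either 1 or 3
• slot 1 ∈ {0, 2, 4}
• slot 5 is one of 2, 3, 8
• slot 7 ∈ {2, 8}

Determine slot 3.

slot 2 and slot 4 share exactly the 2 values {1, 3}; by pigeonhole those values go to them, so strike 1, 3 from slot 3, slot 5, slot 6.
slot 5 and slot 7 between them cover only {2, 8} — a naked pair. Remove those values from slot 1, slot 6.
slot 6's domain is down to {0}, so slot 6 = 0. So slot 1 can't be 0.
slot 1's domain is down to {4}, so slot 1 = 4. Eliminate 4 elsewhere: slot 3, slot 8.
So slot 3 = 5.

5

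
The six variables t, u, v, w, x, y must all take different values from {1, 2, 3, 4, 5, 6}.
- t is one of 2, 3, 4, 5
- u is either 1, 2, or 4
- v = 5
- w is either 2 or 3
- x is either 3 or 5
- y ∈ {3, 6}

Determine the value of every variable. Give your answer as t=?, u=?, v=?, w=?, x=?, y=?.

v must be 5 (only option left). Remove 5 from t, x.
That leaves x = 3. Eliminate 3 elsewhere: t, w, y.
y has just one choice, so y = 6.
w must be 2 (only option left). Eliminate 2 elsewhere: t, u.
t has just one choice, so t = 4. Remove 4 from u.
u has just one choice, so u = 1.

t=4, u=1, v=5, w=2, x=3, y=6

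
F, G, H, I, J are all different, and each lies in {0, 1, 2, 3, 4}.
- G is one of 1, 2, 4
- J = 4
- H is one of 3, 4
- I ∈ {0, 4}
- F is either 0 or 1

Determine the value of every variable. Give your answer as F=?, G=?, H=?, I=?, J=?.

J's domain is down to {4}, so J = 4. Eliminate 4 elsewhere: G, H, I.
H must be 3 (only option left).
I must be 0 (only option left). Eliminate 0 elsewhere: F.
F has just one choice, so F = 1. So G can't be 1.
G's domain is down to {2}, so G = 2.

F=1, G=2, H=3, I=0, J=4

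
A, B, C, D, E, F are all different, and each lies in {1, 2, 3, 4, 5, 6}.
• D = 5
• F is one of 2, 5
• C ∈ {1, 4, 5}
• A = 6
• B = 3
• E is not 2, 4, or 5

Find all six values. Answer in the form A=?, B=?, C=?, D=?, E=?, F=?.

A=6, B=3, C=4, D=5, E=1, F=2

A has just one choice, so A = 6. Strike 6 from E.
B must be 3 (only option left). Remove 3 from E.
D must be 5 (only option left). Strike 5 from C, F.
E has just one choice, so E = 1. Remove 1 from C.
That leaves F = 2.
That leaves C = 4.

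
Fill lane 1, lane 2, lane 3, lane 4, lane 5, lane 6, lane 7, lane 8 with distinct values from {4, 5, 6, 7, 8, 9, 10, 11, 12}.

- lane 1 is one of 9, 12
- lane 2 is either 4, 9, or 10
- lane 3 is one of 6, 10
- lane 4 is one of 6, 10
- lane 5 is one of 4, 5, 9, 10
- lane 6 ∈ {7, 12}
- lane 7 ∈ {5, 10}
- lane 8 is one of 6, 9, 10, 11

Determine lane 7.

5

The 8 variables draw from only 8 values {4, 5, 6, 7, 9, 10, 11, 12}, so each is used; only lane 6 can be 7, hence lane 6 = 7.
The 7 still-open variables together cover exactly {4, 5, 6, 9, 10, 11, 12} — 7 values for 7 variables — and 11 appears only in lane 8's list, so lane 8 = 11.
The 6 still-open variables draw from only 6 values {4, 5, 6, 9, 10, 12}, so each is used; only lane 1 can be 12, hence lane 1 = 12.
lane 3 and lane 4 share exactly the 2 values {6, 10}; by pigeonhole those values go to them, so strike 6, 10 from lane 2, lane 5, lane 7.
So lane 7 = 5.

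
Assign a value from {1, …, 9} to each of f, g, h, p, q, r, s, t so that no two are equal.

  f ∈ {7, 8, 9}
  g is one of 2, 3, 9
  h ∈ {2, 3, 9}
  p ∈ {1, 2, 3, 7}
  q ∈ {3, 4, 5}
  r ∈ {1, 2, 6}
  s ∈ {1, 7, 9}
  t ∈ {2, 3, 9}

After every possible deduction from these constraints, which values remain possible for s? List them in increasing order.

1, 7

The 3 variables g, h, t are confined to {2, 3, 9}, which locks those values in; drop them from f, p, q, r, s.
The 2 variables p and s are confined to {1, 7}, which locks those values in; drop them from f, r.
f must be 8 (only option left).
That leaves r = 6.
No further eliminations apply; s can still be any of 1, 7.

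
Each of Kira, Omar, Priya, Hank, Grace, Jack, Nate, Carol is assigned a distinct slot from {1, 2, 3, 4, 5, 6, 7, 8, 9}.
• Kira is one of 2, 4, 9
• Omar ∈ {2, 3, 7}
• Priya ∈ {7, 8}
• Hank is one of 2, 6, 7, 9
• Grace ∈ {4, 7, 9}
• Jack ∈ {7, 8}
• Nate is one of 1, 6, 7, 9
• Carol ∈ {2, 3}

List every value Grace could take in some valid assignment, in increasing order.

Among the 8 variables, 1 fits only Nate (and all 8 values in {1, 2, 3, 4, 6, 7, 8, 9} must be used), so Nate = 1.
Among the 7 still-open variables, 6 fits only Hank (and all 7 values in {2, 3, 4, 6, 7, 8, 9} must be used), so Hank = 6.
Priya and Jack share exactly the 2 values {7, 8}; by pigeonhole those values go to them, so strike 7, 8 from Omar, Grace.
Omar and Carol share exactly the 2 values {2, 3}; by pigeonhole those values go to them, so strike 2, 3 from Kira.
No further eliminations apply; Grace can still be any of 4, 9.

4, 9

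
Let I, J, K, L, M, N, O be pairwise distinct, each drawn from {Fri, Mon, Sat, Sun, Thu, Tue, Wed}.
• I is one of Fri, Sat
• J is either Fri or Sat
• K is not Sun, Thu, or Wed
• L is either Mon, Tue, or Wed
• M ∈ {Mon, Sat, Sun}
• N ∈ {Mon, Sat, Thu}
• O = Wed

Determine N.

Thu

O must be Wed (only option left). Strike Wed from L.
The 6 still-open variables together cover exactly {Fri, Mon, Sat, Sun, Thu, Tue} — 6 values for 6 variables — and Sun appears only in M's list, so M = Sun.
Among the 5 still-open variables, Thu fits only N (and all 5 values in {Fri, Mon, Sat, Thu, Tue} must be used), so N = Thu.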